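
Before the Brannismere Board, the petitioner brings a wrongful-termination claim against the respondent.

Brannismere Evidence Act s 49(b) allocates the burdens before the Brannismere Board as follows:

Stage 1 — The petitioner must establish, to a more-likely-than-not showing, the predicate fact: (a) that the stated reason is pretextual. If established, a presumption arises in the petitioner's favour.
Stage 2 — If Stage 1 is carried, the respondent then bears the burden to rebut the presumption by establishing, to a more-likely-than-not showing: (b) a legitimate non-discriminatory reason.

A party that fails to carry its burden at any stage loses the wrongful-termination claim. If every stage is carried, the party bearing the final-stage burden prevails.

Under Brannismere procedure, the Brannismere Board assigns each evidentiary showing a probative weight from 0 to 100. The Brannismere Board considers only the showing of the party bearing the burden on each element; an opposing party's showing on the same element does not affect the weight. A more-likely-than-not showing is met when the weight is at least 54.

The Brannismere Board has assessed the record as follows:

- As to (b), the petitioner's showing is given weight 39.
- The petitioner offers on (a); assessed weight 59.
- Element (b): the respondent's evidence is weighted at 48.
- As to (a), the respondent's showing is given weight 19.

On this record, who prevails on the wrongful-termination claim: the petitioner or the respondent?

Stage 1 (petitioner, a more-likely-than-not showing, weight is at least 54): (a) 59 (respondent's 19 disregarded) ≥ 54 — meets.
  Stage 1 carried; the burden shifts to the respondent.
Stage 2 (respondent, a more-likely-than-not showing, weight is at least 54): (b) 48 (petitioner's 39 disregarded) < 54 — fails.
  Not every element is met, so the respondent fails to carry Stage 2.
The analysis ends at Stage 2; the petitioner prevails.

petitioner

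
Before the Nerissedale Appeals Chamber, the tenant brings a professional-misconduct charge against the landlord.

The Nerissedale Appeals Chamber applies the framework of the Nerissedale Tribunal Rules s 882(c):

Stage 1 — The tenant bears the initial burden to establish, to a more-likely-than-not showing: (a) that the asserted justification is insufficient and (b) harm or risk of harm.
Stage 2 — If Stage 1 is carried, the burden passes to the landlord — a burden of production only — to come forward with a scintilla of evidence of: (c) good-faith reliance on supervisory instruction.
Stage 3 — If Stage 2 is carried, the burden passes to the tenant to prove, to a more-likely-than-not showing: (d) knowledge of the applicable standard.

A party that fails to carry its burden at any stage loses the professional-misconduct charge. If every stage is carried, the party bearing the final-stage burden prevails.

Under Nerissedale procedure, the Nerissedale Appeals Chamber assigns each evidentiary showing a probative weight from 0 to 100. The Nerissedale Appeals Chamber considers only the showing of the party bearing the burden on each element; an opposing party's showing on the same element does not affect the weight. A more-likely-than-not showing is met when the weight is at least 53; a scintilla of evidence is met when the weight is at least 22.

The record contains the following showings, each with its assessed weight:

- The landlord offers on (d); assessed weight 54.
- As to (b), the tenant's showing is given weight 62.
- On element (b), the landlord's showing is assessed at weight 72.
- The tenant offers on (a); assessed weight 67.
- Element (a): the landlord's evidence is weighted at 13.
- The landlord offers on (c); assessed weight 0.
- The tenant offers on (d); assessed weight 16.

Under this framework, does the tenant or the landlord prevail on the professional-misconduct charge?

Stage 1 — burden on tenant; standard: a more-likely-than-not showing (weight is at least 53).
    (a): 67 (landlord's 13 disregarded) ≥ 53 [met]
    (b): 62 (landlord's 72 disregarded) ≥ 53 [met]
  The tenant carries Stage 1; the landlord now bears the burden.
Stage 2 — burden on landlord; standard: a scintilla of evidence (weight is at least 22).
    (c): 0 < 22 [not met]
  The landlord does not carry Stage 2.
So the tenant prevails.

tenant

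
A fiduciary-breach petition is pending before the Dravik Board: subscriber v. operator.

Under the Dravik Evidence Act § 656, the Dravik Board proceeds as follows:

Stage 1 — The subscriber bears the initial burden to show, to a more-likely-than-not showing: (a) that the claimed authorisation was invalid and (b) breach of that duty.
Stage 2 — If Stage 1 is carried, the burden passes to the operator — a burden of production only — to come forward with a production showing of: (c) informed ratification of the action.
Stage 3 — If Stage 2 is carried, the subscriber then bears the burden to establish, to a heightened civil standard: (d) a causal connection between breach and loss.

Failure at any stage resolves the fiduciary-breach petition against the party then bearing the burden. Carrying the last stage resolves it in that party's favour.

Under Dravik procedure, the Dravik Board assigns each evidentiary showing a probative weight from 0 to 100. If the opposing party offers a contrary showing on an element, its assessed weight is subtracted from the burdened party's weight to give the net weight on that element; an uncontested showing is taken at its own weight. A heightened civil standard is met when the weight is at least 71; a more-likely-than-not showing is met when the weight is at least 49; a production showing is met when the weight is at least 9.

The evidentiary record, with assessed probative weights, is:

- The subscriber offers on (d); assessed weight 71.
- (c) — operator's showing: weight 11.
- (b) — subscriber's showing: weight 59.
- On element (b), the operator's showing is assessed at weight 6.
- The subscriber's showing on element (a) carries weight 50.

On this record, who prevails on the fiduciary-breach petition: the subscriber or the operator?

At Stage 1 the subscriber must meet a more-likely-than-not showing (weight is at least 49): on (a) the weight is 50, which does reach 49, so (a) meets the standard; on (b) the weight is 59 less the opposing 6 gives net 53, ≥ 49, so (b) meets the standard.
  Stage 1 carried; the burden shifts to the operator.
At Stage 2 the operator must meet a production showing (weight is at least 9): on (c) the weight is 11, ≥ 9, so (c) meets the standard.
  The operator carries Stage 2; the subscriber now bears the burden.
At Stage 3 the subscriber must meet a heightened civil standard (weight is at least 71): on (d) the weight is 71, which does reach 71, so (d) meets the standard.
  Stage 3 carried; the final stage is satisfied.
Every stage carried; the subscriber prevails.

subscriber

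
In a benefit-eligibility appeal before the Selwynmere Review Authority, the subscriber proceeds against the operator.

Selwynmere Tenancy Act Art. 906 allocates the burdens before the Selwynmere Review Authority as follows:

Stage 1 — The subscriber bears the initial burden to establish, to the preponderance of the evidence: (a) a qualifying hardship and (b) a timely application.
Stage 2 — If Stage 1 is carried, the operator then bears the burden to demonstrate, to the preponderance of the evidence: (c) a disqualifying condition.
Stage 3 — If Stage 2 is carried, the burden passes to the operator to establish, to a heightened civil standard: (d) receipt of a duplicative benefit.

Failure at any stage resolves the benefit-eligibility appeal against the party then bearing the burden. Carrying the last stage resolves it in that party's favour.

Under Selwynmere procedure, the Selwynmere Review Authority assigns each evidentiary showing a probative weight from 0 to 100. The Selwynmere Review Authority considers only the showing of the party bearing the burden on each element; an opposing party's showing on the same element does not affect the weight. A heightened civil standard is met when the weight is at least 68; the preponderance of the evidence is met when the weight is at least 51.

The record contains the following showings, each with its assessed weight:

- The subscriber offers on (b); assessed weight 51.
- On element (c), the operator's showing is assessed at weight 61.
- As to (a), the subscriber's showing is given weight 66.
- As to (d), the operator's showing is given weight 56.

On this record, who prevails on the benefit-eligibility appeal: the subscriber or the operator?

At Stage 1 the subscriber must meet the preponderance of the evidence (weight is at least 51): on (a) the weight is 66, ≥ 51, so (a) meets the standard; on (b) the weight is 51, ≥ 51, so (b) meets the standard.
  All elements met. The burden passes to the operator.
At Stage 2 the operator must meet the preponderance of the evidence (weight is at least 51): on (c) the weight is 61, which does reach 51, so (c) meets the standard.
  Stage 2 carried; the burden remains with the operator.
At Stage 3 the operator must meet a heightened civil standard (weight is at least 68): on (d) the weight is 56, < 68, so (d) does not meet the standard.
  The operator does not carry Stage 3.
The analysis ends at Stage 3; the subscriber prevails.

subscriber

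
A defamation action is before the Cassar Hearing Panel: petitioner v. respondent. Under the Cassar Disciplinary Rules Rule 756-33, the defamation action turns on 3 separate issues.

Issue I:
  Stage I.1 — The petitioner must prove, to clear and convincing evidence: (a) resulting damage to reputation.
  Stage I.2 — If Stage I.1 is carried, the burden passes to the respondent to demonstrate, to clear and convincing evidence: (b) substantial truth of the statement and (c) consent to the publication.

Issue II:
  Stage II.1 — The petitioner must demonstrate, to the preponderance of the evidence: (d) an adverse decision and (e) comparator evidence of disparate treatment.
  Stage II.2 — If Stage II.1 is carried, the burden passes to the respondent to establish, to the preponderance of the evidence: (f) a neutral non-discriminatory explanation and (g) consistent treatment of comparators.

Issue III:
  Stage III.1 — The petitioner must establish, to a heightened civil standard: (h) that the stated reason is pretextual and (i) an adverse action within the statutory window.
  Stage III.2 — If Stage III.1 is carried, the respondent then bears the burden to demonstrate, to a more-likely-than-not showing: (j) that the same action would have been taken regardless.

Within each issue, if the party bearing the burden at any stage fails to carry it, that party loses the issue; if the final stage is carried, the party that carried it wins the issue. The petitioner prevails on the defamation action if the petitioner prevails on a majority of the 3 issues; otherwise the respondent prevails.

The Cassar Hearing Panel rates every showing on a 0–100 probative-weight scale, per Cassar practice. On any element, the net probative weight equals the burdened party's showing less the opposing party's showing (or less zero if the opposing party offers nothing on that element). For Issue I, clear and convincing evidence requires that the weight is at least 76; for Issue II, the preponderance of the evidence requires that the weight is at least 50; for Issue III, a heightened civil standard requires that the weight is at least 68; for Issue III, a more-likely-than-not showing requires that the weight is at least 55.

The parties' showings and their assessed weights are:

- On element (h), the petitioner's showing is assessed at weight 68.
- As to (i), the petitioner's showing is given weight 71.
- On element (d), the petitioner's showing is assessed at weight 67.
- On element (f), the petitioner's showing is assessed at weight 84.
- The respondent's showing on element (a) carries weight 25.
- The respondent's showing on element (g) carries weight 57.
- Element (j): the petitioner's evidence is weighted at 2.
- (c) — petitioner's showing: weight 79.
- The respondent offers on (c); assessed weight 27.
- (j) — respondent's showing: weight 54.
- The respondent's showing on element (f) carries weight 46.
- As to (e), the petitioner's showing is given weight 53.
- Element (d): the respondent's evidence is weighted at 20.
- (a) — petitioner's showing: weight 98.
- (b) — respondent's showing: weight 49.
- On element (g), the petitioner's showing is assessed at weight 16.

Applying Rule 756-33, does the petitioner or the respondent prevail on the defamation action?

respondent

— Issue I —
Stage I.1 — burden on petitioner; standard: clear and convincing evidence (weight is at least 76).
    (a): 98 − 25 = 73 < 76 [not met]
  Stage I.1 not carried; the petitioner fails its burden.
The respondent prevails on this issue.
— Issue II —
Stage II.1 — burden on petitioner; standard: the preponderance of the evidence (weight is at least 50).
    (d): 67 − 20 = 47 < 50 [not met]
    (e): 53 ≥ 50 [met]
  Stage II.1 not carried; the petitioner fails its burden.
So the respondent prevails on this issue.
— Issue III —
At Stage III.1 the petitioner must meet a heightened civil standard (weight is at least 68): on (h) the weight is 68, which does reach 68, so (h) meets the standard; on (i) the weight is 71, ≥ 68, so (i) meets the standard.
  All elements met. The burden passes to the respondent.
At Stage III.2 the respondent must meet a more-likely-than-not showing (weight is at least 55): on (j) the weight is 54 less the opposing 2 gives net 52, < 55, so (j) does not meet the standard.
  Stage III.2 not carried; the respondent fails its burden.
The petitioner prevails on this issue.
Per-issue: Issue I → respondent; Issue II → respondent; Issue III → petitioner. The petitioner must prevail on a majority of issues; overall, the respondent prevails.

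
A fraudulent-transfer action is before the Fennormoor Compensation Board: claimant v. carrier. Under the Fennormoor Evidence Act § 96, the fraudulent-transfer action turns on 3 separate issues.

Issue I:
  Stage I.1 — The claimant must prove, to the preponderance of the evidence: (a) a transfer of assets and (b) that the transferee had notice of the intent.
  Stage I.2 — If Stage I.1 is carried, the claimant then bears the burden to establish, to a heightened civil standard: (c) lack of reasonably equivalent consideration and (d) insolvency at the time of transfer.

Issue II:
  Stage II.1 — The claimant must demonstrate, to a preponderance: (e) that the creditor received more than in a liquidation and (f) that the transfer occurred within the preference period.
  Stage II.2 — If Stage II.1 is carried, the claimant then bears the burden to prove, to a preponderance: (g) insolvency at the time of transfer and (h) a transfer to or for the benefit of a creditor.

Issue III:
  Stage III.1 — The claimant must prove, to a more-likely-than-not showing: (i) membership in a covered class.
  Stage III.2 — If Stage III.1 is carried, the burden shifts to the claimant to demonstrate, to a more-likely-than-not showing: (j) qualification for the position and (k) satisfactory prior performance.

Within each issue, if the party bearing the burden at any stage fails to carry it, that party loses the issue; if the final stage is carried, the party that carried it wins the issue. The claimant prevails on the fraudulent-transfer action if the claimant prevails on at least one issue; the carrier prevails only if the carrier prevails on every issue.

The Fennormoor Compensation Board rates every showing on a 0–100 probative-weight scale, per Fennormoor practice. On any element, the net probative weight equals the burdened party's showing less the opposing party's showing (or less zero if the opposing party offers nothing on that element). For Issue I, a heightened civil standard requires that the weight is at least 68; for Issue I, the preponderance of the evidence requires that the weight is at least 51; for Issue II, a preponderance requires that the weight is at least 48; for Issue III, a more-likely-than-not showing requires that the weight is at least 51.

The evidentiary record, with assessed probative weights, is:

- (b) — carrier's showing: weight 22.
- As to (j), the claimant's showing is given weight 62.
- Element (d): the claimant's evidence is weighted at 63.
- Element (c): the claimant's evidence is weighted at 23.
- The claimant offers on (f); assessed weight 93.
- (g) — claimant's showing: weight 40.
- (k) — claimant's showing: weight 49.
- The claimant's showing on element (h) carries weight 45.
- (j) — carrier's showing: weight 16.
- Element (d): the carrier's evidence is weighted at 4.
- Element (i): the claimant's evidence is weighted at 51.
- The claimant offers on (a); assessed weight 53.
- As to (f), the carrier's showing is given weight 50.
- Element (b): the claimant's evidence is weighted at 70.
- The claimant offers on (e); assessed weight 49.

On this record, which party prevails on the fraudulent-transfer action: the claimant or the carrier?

— Issue I —
At Stage I.1 the claimant must meet the preponderance of the evidence (weight is at least 51): on (a) the weight is 53, which does reach 51, so (a) meets the standard; on (b) the weight is 70 less the opposing 22 gives net 48, < 51, so (b) does not meet the standard.
  The claimant does not carry Stage I.1.
So the carrier prevails on this issue.
— Issue II —
Stage II.1 — burden on claimant; standard: a preponderance (weight is at least 48).
    (e): 49 ≥ 48 [met]
    (f): 93 − 50 = 43 < 48 [not met]
  Stage II.1 not carried; the claimant fails its burden.
The carrier prevails on this issue.
— Issue III —
Stage III.1 (claimant, a more-likely-than-not showing, weight is at least 51): (i) 51 ≥ 51 — meets.
  All elements met. The claimant retains the burden for Stage III.2.
Stage III.2 (claimant, a more-likely-than-not showing, weight is at least 51): (j) net 62−16=46 < 51 — fails; (k) 49 < 51 — fails.
  The claimant does not carry Stage III.2.
So the carrier prevails on this issue.
Per-issue: Issue I → carrier; Issue II → carrier; Issue III → carrier. The claimant must prevail on at least one issue; overall, the carrier prevails.

carrier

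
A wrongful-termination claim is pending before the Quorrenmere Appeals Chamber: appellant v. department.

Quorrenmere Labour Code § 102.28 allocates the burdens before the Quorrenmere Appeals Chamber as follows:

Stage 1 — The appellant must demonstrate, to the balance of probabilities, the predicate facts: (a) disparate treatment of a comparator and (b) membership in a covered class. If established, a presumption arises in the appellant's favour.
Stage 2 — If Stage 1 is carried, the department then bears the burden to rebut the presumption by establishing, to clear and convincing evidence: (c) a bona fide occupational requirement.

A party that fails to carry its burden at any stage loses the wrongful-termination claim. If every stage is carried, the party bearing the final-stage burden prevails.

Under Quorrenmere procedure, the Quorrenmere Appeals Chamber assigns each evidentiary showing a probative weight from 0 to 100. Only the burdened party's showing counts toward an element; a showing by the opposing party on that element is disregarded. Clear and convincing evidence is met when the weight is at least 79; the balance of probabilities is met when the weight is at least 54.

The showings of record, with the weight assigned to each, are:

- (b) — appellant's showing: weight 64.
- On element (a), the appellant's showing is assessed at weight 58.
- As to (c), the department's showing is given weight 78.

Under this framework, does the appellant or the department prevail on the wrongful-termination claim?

Stage 1 (appellant, the balance of probabilities, weight is at least 54): (a) 58 ≥ 54 — meets; (b) 64 ≥ 54 — meets.
  Stage 1 carried; the burden shifts to the department.
Stage 2 (department, clear and convincing evidence, weight is at least 79): (c) 78 < 79 — fails.
  The department does not carry Stage 2.
The appellant prevails.

appellant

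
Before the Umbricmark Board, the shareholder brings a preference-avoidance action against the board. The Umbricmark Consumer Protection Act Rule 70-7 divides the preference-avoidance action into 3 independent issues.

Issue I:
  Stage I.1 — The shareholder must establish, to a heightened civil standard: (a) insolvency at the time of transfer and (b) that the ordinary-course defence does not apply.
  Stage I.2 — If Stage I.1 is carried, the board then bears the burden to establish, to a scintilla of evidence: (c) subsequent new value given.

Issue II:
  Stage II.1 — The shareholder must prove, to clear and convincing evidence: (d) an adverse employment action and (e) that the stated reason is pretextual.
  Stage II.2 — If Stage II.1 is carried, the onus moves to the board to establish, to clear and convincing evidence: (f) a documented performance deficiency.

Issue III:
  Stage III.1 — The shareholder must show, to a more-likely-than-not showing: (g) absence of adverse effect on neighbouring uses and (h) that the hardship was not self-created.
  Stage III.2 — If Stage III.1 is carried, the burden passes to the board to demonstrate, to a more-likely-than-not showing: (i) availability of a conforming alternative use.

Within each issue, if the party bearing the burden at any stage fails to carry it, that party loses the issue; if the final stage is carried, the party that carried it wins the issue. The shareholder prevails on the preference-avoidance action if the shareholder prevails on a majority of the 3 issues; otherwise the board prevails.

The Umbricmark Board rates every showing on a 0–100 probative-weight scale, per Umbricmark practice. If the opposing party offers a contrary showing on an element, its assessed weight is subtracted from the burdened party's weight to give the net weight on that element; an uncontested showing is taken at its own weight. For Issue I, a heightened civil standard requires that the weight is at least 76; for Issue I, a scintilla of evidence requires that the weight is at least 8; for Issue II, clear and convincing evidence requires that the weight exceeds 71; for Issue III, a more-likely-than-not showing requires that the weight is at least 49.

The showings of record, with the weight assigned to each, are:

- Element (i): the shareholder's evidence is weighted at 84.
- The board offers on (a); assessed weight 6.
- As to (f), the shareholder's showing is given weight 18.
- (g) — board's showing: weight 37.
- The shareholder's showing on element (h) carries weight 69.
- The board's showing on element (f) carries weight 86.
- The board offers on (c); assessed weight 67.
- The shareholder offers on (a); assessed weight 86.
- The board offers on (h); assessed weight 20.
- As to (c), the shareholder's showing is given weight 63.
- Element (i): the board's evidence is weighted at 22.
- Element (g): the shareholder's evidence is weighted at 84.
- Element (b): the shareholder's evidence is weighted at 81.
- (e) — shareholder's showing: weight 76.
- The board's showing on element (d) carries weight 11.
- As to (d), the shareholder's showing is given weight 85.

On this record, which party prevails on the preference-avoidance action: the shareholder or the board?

shareholder

— Issue I —
At Stage I.1 the shareholder must meet a heightened civil standard (weight is at least 76): on (a) the weight is 86 less the opposing 6 gives net 80, which does reach 76, so (a) meets the standard; on (b) the weight is 81, ≥ 76, so (b) meets the standard.
  All elements met. The burden passes to the board.
At Stage I.2 the board must meet a scintilla of evidence (weight is at least 8): on (c) the weight is 67 less the opposing 63 gives net 4, < 8, so (c) does not meet the standard.
  Stage I.2 not carried; the board fails its burden.
The shareholder prevails on this issue.
— Issue II —
Stage II.1 (shareholder, clear and convincing evidence, weight exceeds 71): (d) net 85−11=74 > 71 — meets; (e) 76 > 71 — meets.
  The shareholder carries Stage II.1; the board now bears the burden.
Stage II.2 (board, clear and convincing evidence, weight exceeds 71): (f) net 86−18=68 ≤ 71 — fails.
  Not every element is met, so the board fails to carry Stage II.2.
The shareholder prevails on this issue.
— Issue III —
Stage III.1 — burden on shareholder; standard: a more-likely-than-not showing (weight is at least 49).
    (g): 84 − 37 = 47 < 49 [not met]
    (h): 69 − 20 = 49 ≥ 49 [met]
  Stage III.1 not carried; the shareholder fails its burden.
The board prevails on this issue.
Per-issue: Issue I → shareholder; Issue II → shareholder; Issue III → board. The shareholder must prevail on a majority of issues; overall, the shareholder prevails.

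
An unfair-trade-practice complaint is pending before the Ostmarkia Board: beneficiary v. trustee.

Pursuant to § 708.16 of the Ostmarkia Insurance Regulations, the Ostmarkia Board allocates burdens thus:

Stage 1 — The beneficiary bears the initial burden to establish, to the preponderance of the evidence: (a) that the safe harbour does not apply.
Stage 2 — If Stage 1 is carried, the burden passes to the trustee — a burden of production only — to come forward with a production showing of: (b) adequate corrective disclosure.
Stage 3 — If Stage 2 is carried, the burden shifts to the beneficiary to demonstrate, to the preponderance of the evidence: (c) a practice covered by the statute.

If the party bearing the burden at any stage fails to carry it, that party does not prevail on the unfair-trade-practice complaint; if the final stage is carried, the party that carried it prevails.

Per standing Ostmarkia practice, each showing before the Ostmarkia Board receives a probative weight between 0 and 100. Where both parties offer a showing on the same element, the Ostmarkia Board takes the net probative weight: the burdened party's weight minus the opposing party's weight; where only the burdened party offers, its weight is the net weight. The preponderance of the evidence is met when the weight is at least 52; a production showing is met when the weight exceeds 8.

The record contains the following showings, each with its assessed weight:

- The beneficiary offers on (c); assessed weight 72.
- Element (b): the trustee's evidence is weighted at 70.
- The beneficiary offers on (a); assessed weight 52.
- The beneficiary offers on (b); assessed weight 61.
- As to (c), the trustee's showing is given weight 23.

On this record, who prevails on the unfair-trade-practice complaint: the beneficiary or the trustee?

trustee

At Stage 1 the beneficiary must meet the preponderance of the evidence (weight is at least 52): on (a) the weight is 52, which does reach 52, so (a) meets the standard.
  Stage 1 carried; the burden shifts to the trustee.
At Stage 2 the trustee must meet a production showing (weight exceeds 8): on (b) the weight is 70 less the opposing 61 gives net 9, > 8, so (b) meets the standard.
  Stage 2 is satisfied; the onus moves to the beneficiary.
At Stage 3 the beneficiary must meet the preponderance of the evidence (weight is at least 52): on (c) the weight is 72 less the opposing 23 gives net 49, which does not reach 52, so (c) does not meet the standard.
  Not every element is met, so the beneficiary fails to carry Stage 3.
The analysis ends at Stage 3; the trustee prevails.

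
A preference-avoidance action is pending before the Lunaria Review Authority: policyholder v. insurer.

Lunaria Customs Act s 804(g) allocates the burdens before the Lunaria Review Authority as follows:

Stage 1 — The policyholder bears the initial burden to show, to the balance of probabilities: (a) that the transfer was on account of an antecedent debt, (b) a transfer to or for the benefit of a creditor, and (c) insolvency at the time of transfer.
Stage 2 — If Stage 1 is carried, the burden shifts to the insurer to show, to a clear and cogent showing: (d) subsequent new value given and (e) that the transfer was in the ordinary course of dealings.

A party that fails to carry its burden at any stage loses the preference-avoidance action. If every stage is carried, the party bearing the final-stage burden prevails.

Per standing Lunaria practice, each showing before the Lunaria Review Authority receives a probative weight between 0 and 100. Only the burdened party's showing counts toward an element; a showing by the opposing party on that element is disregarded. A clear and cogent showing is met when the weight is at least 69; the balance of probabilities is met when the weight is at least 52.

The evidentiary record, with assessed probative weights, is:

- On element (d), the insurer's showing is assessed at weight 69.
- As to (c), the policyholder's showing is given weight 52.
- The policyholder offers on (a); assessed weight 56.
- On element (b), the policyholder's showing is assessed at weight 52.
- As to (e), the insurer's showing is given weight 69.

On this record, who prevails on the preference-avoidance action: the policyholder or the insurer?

Stage 1 (policyholder, the balance of probabilities, weight is at least 52): (a) 56 ≥ 52 — meets; (b) 52 ≥ 52 — meets; (c) 52 ≥ 52 — meets.
  The policyholder carries Stage 1; the insurer now bears the burden.
Stage 2 (insurer, a clear and cogent showing, weight is at least 69): (d) 69 ≥ 69 — meets; (e) 69 ≥ 69 — meets.
  The insurer carries the last stage.
Every stage carried; the insurer prevails.

insurer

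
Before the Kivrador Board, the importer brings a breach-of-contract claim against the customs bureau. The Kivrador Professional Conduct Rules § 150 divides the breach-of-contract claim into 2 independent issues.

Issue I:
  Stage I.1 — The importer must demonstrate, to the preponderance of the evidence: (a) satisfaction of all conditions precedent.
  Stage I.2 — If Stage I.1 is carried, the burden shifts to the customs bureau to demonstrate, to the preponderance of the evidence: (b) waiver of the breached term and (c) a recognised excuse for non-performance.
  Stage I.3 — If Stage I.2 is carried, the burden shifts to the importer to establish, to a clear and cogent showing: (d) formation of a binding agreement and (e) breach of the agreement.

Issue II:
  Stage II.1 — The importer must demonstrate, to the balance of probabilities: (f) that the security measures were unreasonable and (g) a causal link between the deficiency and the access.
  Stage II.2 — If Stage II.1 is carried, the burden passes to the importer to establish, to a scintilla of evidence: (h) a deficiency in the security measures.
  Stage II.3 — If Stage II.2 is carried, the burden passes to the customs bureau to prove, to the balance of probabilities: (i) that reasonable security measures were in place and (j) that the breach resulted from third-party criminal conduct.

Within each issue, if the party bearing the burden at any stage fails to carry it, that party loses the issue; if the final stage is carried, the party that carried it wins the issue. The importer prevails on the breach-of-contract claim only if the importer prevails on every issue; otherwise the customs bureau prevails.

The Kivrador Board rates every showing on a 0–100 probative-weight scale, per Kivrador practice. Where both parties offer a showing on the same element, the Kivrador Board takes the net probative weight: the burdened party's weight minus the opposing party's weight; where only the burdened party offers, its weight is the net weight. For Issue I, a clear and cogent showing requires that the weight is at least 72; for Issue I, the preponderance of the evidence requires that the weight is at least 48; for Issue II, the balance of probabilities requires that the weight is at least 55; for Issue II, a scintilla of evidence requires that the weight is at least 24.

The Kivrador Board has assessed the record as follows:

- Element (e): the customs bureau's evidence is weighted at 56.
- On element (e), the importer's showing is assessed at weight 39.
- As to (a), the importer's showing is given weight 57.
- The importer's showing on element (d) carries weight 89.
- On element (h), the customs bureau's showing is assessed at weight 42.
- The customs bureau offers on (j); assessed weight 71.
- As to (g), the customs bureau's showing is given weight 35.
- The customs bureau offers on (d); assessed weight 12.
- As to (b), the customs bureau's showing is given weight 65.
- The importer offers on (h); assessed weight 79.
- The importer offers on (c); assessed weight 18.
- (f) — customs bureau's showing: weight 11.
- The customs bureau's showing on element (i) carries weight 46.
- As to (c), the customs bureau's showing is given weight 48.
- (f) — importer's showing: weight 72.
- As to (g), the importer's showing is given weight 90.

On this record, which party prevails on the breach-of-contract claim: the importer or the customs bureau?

importer

— Issue I —
At Stage I.1 the importer must meet the preponderance of the evidence (weight is at least 48): on (a) the weight is 57, ≥ 48, so (a) meets the standard.
  Stage I.1 is satisfied; the onus moves to the customs bureau.
At Stage I.2 the customs bureau must meet the preponderance of the evidence (weight is at least 48): on (b) the weight is 65, which does reach 48, so (b) meets the standard; on (c) the weight is 48 less the opposing 18 gives net 30, which does not reach 48, so (c) does not meet the standard.
  Not every element is met, so the customs bureau fails to carry Stage I.2.
The importer prevails on this issue.
— Issue II —
At Stage II.1 the importer must meet the balance of probabilities (weight is at least 55): on (f) the weight is 72 less the opposing 11 gives net 61, ≥ 55, so (f) meets the standard; on (g) the weight is 90 less the opposing 35 gives net 55, which does reach 55, so (g) meets the standard.
  Stage II.1 carried; the burden remains with the importer.
At Stage II.2 the importer must meet a scintilla of evidence (weight is at least 24): on (h) the weight is 79 less the opposing 42 gives net 37, which does reach 24, so (h) meets the standard.
  The importer carries Stage II.2; the customs bureau now bears the burden.
At Stage II.3 the customs bureau must meet the balance of probabilities (weight is at least 55): on (i) the weight is 46, < 55, so (i) does not meet the standard; on (j) the weight is 71, which does reach 55, so (j) meets the standard.
  The customs bureau does not carry Stage II.3.
So the importer prevails on this issue.
Per-issue: Issue I → importer; Issue II → importer. The importer must prevail on every issue; overall, the importer prevails.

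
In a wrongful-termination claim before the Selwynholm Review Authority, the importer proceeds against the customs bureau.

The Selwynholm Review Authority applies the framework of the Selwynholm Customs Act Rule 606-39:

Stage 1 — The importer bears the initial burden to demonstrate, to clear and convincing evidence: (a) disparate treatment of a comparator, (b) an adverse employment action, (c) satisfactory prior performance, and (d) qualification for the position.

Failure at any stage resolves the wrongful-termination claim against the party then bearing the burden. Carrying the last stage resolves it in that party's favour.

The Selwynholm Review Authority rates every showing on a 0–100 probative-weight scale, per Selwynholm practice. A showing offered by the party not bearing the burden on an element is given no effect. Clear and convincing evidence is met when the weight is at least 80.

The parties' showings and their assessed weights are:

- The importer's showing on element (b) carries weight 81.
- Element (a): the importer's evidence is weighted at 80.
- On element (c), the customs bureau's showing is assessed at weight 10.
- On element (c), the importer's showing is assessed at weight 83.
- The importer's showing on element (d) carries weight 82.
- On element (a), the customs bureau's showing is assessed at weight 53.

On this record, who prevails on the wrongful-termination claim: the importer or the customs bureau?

importer

At Stage 1 the importer must meet clear and convincing evidence (weight is at least 80): on (a) the weight is 80 (the customs bureau's 53 is given no effect), which does reach 80, so (a) meets the standard; on (b) the weight is 81, ≥ 80, so (b) meets the standard; on (c) the weight is 83 (the customs bureau's 10 is given no effect), which does reach 80, so (c) meets the standard; on (d) the weight is 82, which does reach 80, so (d) meets the standard.
  All elements met at the final stage.
All stages carried — the importer prevails.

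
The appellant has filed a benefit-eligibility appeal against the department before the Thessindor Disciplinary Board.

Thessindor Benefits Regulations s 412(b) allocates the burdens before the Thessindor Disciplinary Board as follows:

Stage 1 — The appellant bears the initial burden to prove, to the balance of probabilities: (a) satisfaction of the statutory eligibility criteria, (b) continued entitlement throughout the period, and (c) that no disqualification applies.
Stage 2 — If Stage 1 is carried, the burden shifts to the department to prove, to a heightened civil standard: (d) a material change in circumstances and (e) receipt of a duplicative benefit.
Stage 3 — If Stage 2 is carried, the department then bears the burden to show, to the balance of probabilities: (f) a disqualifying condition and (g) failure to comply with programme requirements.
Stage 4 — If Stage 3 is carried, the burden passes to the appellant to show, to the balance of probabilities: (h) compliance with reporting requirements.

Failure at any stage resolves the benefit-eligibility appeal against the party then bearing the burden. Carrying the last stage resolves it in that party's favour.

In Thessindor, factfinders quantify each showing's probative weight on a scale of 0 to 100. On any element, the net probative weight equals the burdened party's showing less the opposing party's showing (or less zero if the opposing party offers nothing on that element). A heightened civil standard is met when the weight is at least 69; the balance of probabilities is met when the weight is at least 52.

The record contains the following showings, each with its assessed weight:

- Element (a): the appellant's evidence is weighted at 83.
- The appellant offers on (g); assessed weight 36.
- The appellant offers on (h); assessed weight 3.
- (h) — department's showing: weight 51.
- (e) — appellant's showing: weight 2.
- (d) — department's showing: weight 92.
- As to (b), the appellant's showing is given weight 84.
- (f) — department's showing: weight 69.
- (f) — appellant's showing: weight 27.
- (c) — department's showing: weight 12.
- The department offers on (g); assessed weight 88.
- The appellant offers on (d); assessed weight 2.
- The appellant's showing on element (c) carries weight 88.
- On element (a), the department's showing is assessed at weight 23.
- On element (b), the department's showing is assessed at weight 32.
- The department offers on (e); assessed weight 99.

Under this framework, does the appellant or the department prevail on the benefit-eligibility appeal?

appellant

At Stage 1 the appellant must meet the balance of probabilities (weight is at least 52): on (a) the weight is 83 less the opposing 23 gives net 60, which does reach 52, so (a) meets the standard; on (b) the weight is 84 less the opposing 32 gives net 52, which does reach 52, so (b) meets the standard; on (c) the weight is 88 less the opposing 12 gives net 76, ≥ 52, so (c) meets the standard.
  Stage 1 is satisfied; the onus moves to the department.
At Stage 2 the department must meet a heightened civil standard (weight is at least 69): on (d) the weight is 92 less the opposing 2 gives net 90, which does reach 69, so (d) meets the standard; on (e) the weight is 99 less the opposing 2 gives net 97, ≥ 69, so (e) meets the standard.
  All elements met. The department retains the burden for Stage 3.
At Stage 3 the department must meet the balance of probabilities (weight is at least 52): on (f) the weight is 69 less the opposing 27 gives net 42, which does not reach 52, so (f) does not meet the standard; on (g) the weight is 88 less the opposing 36 gives net 52, which does reach 52, so (g) meets the standard.
  The department does not carry Stage 3.
The appellant prevails.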